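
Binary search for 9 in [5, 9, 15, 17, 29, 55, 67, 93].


Step 1: lo=0, hi=7, mid=3, val=17
Step 2: lo=0, hi=2, mid=1, val=9

Found at index 1


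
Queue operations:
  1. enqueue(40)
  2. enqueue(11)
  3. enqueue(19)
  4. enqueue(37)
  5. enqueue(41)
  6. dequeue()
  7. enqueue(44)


enqueue(40) -> [40]
enqueue(11) -> [40, 11]
enqueue(19) -> [40, 11, 19]
enqueue(37) -> [40, 11, 19, 37]
enqueue(41) -> [40, 11, 19, 37, 41]
dequeue()->40, [11, 19, 37, 41]
enqueue(44) -> [11, 19, 37, 41, 44]

Final queue: [11, 19, 37, 41, 44]


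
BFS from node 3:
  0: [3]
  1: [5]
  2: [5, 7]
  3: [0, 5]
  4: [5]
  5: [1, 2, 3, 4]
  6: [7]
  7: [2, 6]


Visit 3, enqueue [0, 5]
Visit 0, enqueue []
Visit 5, enqueue [1, 2, 4]
Visit 1, enqueue []
Visit 2, enqueue [7]
Visit 4, enqueue []
Visit 7, enqueue [6]
Visit 6, enqueue []

BFS order: [3, 0, 5, 1, 2, 4, 7, 6]


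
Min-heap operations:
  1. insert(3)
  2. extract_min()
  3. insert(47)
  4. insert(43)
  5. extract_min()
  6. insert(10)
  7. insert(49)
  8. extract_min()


insert(3) -> [3]
extract_min()->3, []
insert(47) -> [47]
insert(43) -> [43, 47]
extract_min()->43, [47]
insert(10) -> [10, 47]
insert(49) -> [10, 47, 49]
extract_min()->10, [47, 49]

Final heap: [47, 49]


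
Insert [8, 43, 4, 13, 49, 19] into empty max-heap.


Insert 8: [8]
Insert 43: [43, 8]
Insert 4: [43, 8, 4]
Insert 13: [43, 13, 4, 8]
Insert 49: [49, 43, 4, 8, 13]
Insert 19: [49, 43, 19, 8, 13, 4]

Final heap: [49, 43, 19, 8, 13, 4]


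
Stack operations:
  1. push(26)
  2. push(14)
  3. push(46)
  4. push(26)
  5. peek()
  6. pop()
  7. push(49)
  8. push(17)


push(26) -> [26]
push(14) -> [26, 14]
push(46) -> [26, 14, 46]
push(26) -> [26, 14, 46, 26]
peek()->26
pop()->26, [26, 14, 46]
push(49) -> [26, 14, 46, 49]
push(17) -> [26, 14, 46, 49, 17]

Final stack: [26, 14, 46, 49, 17]


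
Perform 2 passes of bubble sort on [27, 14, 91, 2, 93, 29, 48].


Initial: [27, 14, 91, 2, 93, 29, 48]
Pass 1: [14, 27, 2, 91, 29, 48, 93] (4 swaps)
Pass 2: [14, 2, 27, 29, 48, 91, 93] (3 swaps)

After 2 passes: [14, 2, 27, 29, 48, 91, 93]


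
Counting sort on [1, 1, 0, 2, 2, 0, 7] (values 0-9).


Input: [1, 1, 0, 2, 2, 0, 7]
Counts: [2, 2, 2, 0, 0, 0, 0, 1, 0, 0]

Sorted: [0, 0, 1, 1, 2, 2, 7]


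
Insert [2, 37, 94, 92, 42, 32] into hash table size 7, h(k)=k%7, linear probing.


Insert 2: h=2 -> slot 2
Insert 37: h=2, 1 probes -> slot 3
Insert 94: h=3, 1 probes -> slot 4
Insert 92: h=1 -> slot 1
Insert 42: h=0 -> slot 0
Insert 32: h=4, 1 probes -> slot 5

Table: [42, 92, 2, 37, 94, 32, None]


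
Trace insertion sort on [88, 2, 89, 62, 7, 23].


Initial: [88, 2, 89, 62, 7, 23]
Insert 2: [2, 88, 89, 62, 7, 23]
Insert 89: [2, 88, 89, 62, 7, 23]
Insert 62: [2, 62, 88, 89, 7, 23]
Insert 7: [2, 7, 62, 88, 89, 23]
Insert 23: [2, 7, 23, 62, 88, 89]

Sorted: [2, 7, 23, 62, 88, 89]


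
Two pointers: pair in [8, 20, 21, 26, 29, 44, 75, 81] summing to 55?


lo=0(8)+hi=7(81)=89
lo=0(8)+hi=6(75)=83
lo=0(8)+hi=5(44)=52
lo=1(20)+hi=5(44)=64
lo=1(20)+hi=4(29)=49
lo=2(21)+hi=4(29)=50
lo=3(26)+hi=4(29)=55

Yes: 26+29=55


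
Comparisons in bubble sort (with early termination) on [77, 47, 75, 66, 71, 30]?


Algorithm: bubble sort (with early termination)
Input: [77, 47, 75, 66, 71, 30]
Sorted: [30, 47, 66, 71, 75, 77]

15


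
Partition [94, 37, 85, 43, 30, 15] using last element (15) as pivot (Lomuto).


Pivot: 15
Place pivot at 0: [15, 37, 85, 43, 30, 94]

Partitioned: [15, 37, 85, 43, 30, 94]


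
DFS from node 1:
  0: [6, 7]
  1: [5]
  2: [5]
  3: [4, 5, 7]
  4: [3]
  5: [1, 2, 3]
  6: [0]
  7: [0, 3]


Visit 1, push [5]
Visit 5, push [3, 2]
Visit 2, push []
Visit 3, push [7, 4]
Visit 4, push []
Visit 7, push [0]
Visit 0, push [6]
Visit 6, push []

DFS order: [1, 5, 2, 3, 4, 7, 0, 6]


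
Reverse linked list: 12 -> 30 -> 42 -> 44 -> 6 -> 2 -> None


Step 1: curr=12, set curr.next=prev(None) | reversed so far: 12
Step 2: curr=30, set curr.next=prev(12) | reversed so far: 30 -> 12
Step 3: curr=42, set curr.next=prev(30) | reversed so far: 42 -> 30 -> 12
Step 4: curr=44, set curr.next=prev(42) | reversed so far: 44 -> 42 -> 30 -> 12
Step 5: curr=6, set curr.next=prev(44) | reversed so far: 6 -> 44 -> 42 -> 30 -> 12
Step 6: curr=2, set curr.next=prev(6) | reversed so far: 2 -> 6 -> 44 -> 42 -> 30 -> 12

2 -> 6 -> 44 -> 42 -> 30 -> 12 -> None


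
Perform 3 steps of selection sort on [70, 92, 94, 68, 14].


Initial: [70, 92, 94, 68, 14]
Step 1: min=14 at 4
  Swap: [14, 92, 94, 68, 70]
Step 2: min=68 at 3
  Swap: [14, 68, 94, 92, 70]
Step 3: min=70 at 4
  Swap: [14, 68, 70, 92, 94]

After 3 steps: [14, 68, 70, 92, 94]


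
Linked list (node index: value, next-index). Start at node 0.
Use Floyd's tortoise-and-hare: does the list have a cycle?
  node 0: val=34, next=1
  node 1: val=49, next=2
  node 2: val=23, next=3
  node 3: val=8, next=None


Floyd's tortoise (slow, +1) and hare (fast, +2):
  init: slow=0, fast=0
  step 1: slow=1, fast=2
  step 2: fast 2->3->None, no cycle

Cycle: no


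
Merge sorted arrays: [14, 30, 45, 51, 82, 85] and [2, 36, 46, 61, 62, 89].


Take 2 from B
Take 14 from A
Take 30 from A
Take 36 from B
Take 45 from A
Take 46 from B
Take 51 from A
Take 61 from B
Take 62 from B
Take 82 from A
Take 85 from A

Merged: [2, 14, 30, 36, 45, 46, 51, 61, 62, 82, 85, 89]


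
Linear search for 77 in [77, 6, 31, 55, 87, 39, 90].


i=0: 77==77 found!

Found at 0, 1 comps


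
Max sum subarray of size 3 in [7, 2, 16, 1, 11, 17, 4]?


[0:3]: 25
[1:4]: 19
[2:5]: 28
[3:6]: 29
[4:7]: 32

Max: 32 at [4:7]


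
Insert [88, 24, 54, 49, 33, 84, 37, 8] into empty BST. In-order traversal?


Insert 88: root
Insert 24: L from 88
Insert 54: L from 88 -> R from 24
Insert 49: L from 88 -> R from 24 -> L from 54
Insert 33: L from 88 -> R from 24 -> L from 54 -> L from 49
Insert 84: L from 88 -> R from 24 -> R from 54
Insert 37: L from 88 -> R from 24 -> L from 54 -> L from 49 -> R from 33
Insert 8: L from 88 -> L from 24

In-order: [8, 24, 33, 37, 49, 54, 84, 88]


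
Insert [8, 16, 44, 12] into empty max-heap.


Insert 8: [8]
Insert 16: [16, 8]
Insert 44: [44, 8, 16]
Insert 12: [44, 12, 16, 8]

Final heap: [44, 12, 16, 8]


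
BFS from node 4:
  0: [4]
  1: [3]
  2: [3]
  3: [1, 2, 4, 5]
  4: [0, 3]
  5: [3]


Visit 4, enqueue [0, 3]
Visit 0, enqueue []
Visit 3, enqueue [1, 2, 5]
Visit 1, enqueue []
Visit 2, enqueue []
Visit 5, enqueue []

BFS order: [4, 0, 3, 1, 2, 5]


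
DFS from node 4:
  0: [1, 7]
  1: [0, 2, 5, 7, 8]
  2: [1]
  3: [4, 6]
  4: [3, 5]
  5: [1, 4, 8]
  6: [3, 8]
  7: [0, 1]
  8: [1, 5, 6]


Visit 4, push [5, 3]
Visit 3, push [6]
Visit 6, push [8]
Visit 8, push [5, 1]
Visit 1, push [7, 5, 2, 0]
Visit 0, push [7]
Visit 7, push []
Visit 2, push []
Visit 5, push []

DFS order: [4, 3, 6, 8, 1, 0, 7, 2, 5]


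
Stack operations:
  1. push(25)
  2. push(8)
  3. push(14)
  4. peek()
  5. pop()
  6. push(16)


push(25) -> [25]
push(8) -> [25, 8]
push(14) -> [25, 8, 14]
peek()->14
pop()->14, [25, 8]
push(16) -> [25, 8, 16]

Final stack: [25, 8, 16]


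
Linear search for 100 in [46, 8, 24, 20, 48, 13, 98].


i=0: 46!=100
i=1: 8!=100
i=2: 24!=100
i=3: 20!=100
i=4: 48!=100
i=5: 13!=100
i=6: 98!=100

Not found, 7 comps


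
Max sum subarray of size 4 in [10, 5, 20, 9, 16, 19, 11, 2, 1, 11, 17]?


[0:4]: 44
[1:5]: 50
[2:6]: 64
[3:7]: 55
[4:8]: 48
[5:9]: 33
[6:10]: 25
[7:11]: 31

Max: 64 at [2:6]


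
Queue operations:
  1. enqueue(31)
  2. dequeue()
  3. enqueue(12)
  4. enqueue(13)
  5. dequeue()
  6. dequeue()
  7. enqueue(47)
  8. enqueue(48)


enqueue(31) -> [31]
dequeue()->31, []
enqueue(12) -> [12]
enqueue(13) -> [12, 13]
dequeue()->12, [13]
dequeue()->13, []
enqueue(47) -> [47]
enqueue(48) -> [47, 48]

Final queue: [47, 48]


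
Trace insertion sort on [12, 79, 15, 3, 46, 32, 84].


Initial: [12, 79, 15, 3, 46, 32, 84]
Insert 79: [12, 79, 15, 3, 46, 32, 84]
Insert 15: [12, 15, 79, 3, 46, 32, 84]
Insert 3: [3, 12, 15, 79, 46, 32, 84]
Insert 46: [3, 12, 15, 46, 79, 32, 84]
Insert 32: [3, 12, 15, 32, 46, 79, 84]
Insert 84: [3, 12, 15, 32, 46, 79, 84]

Sorted: [3, 12, 15, 32, 46, 79, 84]


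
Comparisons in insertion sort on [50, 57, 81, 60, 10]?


Algorithm: insertion sort
Input: [50, 57, 81, 60, 10]
Sorted: [10, 50, 57, 60, 81]

8


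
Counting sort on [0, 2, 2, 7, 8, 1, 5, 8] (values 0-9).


Input: [0, 2, 2, 7, 8, 1, 5, 8]
Counts: [1, 1, 2, 0, 0, 1, 0, 1, 2, 0]

Sorted: [0, 1, 2, 2, 5, 7, 8, 8]


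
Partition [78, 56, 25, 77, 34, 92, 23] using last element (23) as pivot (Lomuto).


Pivot: 23
Place pivot at 0: [23, 56, 25, 77, 34, 92, 78]

Partitioned: [23, 56, 25, 77, 34, 92, 78]


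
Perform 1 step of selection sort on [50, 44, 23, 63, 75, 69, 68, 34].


Initial: [50, 44, 23, 63, 75, 69, 68, 34]
Step 1: min=23 at 2
  Swap: [23, 44, 50, 63, 75, 69, 68, 34]

After 1 step: [23, 44, 50, 63, 75, 69, 68, 34]


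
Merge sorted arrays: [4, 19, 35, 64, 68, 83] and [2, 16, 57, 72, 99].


Take 2 from B
Take 4 from A
Take 16 from B
Take 19 from A
Take 35 from A
Take 57 from B
Take 64 from A
Take 68 from A
Take 72 from B
Take 83 from A

Merged: [2, 4, 16, 19, 35, 57, 64, 68, 72, 83, 99]


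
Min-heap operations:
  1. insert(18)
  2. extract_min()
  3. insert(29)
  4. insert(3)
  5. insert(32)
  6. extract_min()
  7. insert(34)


insert(18) -> [18]
extract_min()->18, []
insert(29) -> [29]
insert(3) -> [3, 29]
insert(32) -> [3, 29, 32]
extract_min()->3, [29, 32]
insert(34) -> [29, 32, 34]

Final heap: [29, 32, 34]


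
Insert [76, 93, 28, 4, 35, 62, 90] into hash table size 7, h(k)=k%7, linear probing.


Insert 76: h=6 -> slot 6
Insert 93: h=2 -> slot 2
Insert 28: h=0 -> slot 0
Insert 4: h=4 -> slot 4
Insert 35: h=0, 1 probes -> slot 1
Insert 62: h=6, 4 probes -> slot 3
Insert 90: h=6, 6 probes -> slot 5

Table: [28, 35, 93, 62, 4, 90, 76]


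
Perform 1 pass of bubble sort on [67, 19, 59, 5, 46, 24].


Initial: [67, 19, 59, 5, 46, 24]
Pass 1: [19, 59, 5, 46, 24, 67] (5 swaps)

After 1 pass: [19, 59, 5, 46, 24, 67]


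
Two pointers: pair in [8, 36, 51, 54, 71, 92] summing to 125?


lo=0(8)+hi=5(92)=100
lo=1(36)+hi=5(92)=128
lo=1(36)+hi=4(71)=107
lo=2(51)+hi=4(71)=122
lo=3(54)+hi=4(71)=125

Yes: 54+71=125


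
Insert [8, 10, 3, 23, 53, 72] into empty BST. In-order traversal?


Insert 8: root
Insert 10: R from 8
Insert 3: L from 8
Insert 23: R from 8 -> R from 10
Insert 53: R from 8 -> R from 10 -> R from 23
Insert 72: R from 8 -> R from 10 -> R from 23 -> R from 53

In-order: [3, 8, 10, 23, 53, 72]


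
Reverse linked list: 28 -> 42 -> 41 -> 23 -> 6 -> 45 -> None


Step 1: curr=28, set curr.next=prev(None) | reversed so far: 28
Step 2: curr=42, set curr.next=prev(28) | reversed so far: 42 -> 28
Step 3: curr=41, set curr.next=prev(42) | reversed so far: 41 -> 42 -> 28
Step 4: curr=23, set curr.next=prev(41) | reversed so far: 23 -> 41 -> 42 -> 28
Step 5: curr=6, set curr.next=prev(23) | reversed so far: 6 -> 23 -> 41 -> 42 -> 28
Step 6: curr=45, set curr.next=prev(6) | reversed so far: 45 -> 6 -> 23 -> 41 -> 42 -> 28

45 -> 6 -> 23 -> 41 -> 42 -> 28 -> None


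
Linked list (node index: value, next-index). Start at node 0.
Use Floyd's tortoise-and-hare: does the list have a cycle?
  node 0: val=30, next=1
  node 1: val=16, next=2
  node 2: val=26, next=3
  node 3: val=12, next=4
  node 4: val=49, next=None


Floyd's tortoise (slow, +1) and hare (fast, +2):
  init: slow=0, fast=0
  step 1: slow=1, fast=2
  step 2: slow=2, fast=4
  step 3: fast -> None, no cycle

Cycle: no


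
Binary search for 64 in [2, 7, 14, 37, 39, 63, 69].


Step 1: lo=0, hi=6, mid=3, val=37
Step 2: lo=4, hi=6, mid=5, val=63
Step 3: lo=6, hi=6, mid=6, val=69

Not found


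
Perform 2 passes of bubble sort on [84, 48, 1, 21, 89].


Initial: [84, 48, 1, 21, 89]
Pass 1: [48, 1, 21, 84, 89] (3 swaps)
Pass 2: [1, 21, 48, 84, 89] (2 swaps)

After 2 passes: [1, 21, 48, 84, 89]


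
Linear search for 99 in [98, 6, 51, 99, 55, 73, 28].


i=0: 98!=99
i=1: 6!=99
i=2: 51!=99
i=3: 99==99 found!

Found at 3, 4 comps


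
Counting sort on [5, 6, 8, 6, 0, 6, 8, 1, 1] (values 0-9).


Input: [5, 6, 8, 6, 0, 6, 8, 1, 1]
Counts: [1, 2, 0, 0, 0, 1, 3, 0, 2, 0]

Sorted: [0, 1, 1, 5, 6, 6, 6, 8, 8]


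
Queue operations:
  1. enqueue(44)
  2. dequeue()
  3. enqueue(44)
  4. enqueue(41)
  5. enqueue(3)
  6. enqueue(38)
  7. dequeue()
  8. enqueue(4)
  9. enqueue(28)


enqueue(44) -> [44]
dequeue()->44, []
enqueue(44) -> [44]
enqueue(41) -> [44, 41]
enqueue(3) -> [44, 41, 3]
enqueue(38) -> [44, 41, 3, 38]
dequeue()->44, [41, 3, 38]
enqueue(4) -> [41, 3, 38, 4]
enqueue(28) -> [41, 3, 38, 4, 28]

Final queue: [41, 3, 38, 4, 28]


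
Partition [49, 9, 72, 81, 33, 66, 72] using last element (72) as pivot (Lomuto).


Pivot: 72
  49 <= 72: advance i (no swap)
  9 <= 72: advance i (no swap)
  72 <= 72: advance i (no swap)
  33 <= 72: swap -> [49, 9, 72, 33, 81, 66, 72]
  66 <= 72: swap -> [49, 9, 72, 33, 66, 81, 72]
Place pivot at 5: [49, 9, 72, 33, 66, 72, 81]

Partitioned: [49, 9, 72, 33, 66, 72, 81]


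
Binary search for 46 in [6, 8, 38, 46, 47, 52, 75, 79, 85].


Step 1: lo=0, hi=8, mid=4, val=47
Step 2: lo=0, hi=3, mid=1, val=8
Step 3: lo=2, hi=3, mid=2, val=38
Step 4: lo=3, hi=3, mid=3, val=46

Found at index 3


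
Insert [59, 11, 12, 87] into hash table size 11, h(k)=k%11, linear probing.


Insert 59: h=4 -> slot 4
Insert 11: h=0 -> slot 0
Insert 12: h=1 -> slot 1
Insert 87: h=10 -> slot 10

Table: [11, 12, None, None, 59, None, None, None, None, None, 87]


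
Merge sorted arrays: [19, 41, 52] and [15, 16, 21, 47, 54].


Take 15 from B
Take 16 from B
Take 19 from A
Take 21 from B
Take 41 from A
Take 47 from B
Take 52 from A

Merged: [15, 16, 19, 21, 41, 47, 52, 54]


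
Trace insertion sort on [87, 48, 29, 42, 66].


Initial: [87, 48, 29, 42, 66]
Insert 48: [48, 87, 29, 42, 66]
Insert 29: [29, 48, 87, 42, 66]
Insert 42: [29, 42, 48, 87, 66]
Insert 66: [29, 42, 48, 66, 87]

Sorted: [29, 42, 48, 66, 87]


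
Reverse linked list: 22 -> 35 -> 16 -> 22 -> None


Step 1: curr=22, set curr.next=prev(None) | reversed so far: 22
Step 2: curr=35, set curr.next=prev(22) | reversed so far: 35 -> 22
Step 3: curr=16, set curr.next=prev(35) | reversed so far: 16 -> 35 -> 22
Step 4: curr=22, set curr.next=prev(16) | reversed so far: 22 -> 16 -> 35 -> 22

22 -> 16 -> 35 -> 22 -> None


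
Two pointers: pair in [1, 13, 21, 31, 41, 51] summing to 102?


lo=0(1)+hi=5(51)=52
lo=1(13)+hi=5(51)=64
lo=2(21)+hi=5(51)=72
lo=3(31)+hi=5(51)=82
lo=4(41)+hi=5(51)=92

No pair found


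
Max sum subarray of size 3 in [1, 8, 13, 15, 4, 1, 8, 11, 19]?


[0:3]: 22
[1:4]: 36
[2:5]: 32
[3:6]: 20
[4:7]: 13
[5:8]: 20
[6:9]: 38

Max: 38 at [6:9]


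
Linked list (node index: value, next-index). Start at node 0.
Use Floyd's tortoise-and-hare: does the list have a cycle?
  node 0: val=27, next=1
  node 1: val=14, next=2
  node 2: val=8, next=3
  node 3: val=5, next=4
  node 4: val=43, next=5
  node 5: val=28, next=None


Floyd's tortoise (slow, +1) and hare (fast, +2):
  init: slow=0, fast=0
  step 1: slow=1, fast=2
  step 2: slow=2, fast=4
  step 3: fast 4->5->None, no cycle

Cycle: no


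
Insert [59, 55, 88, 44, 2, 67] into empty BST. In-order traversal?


Insert 59: root
Insert 55: L from 59
Insert 88: R from 59
Insert 44: L from 59 -> L from 55
Insert 2: L from 59 -> L from 55 -> L from 44
Insert 67: R from 59 -> L from 88

In-order: [2, 44, 55, 59, 67, 88]


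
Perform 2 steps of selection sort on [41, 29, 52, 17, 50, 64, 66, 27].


Initial: [41, 29, 52, 17, 50, 64, 66, 27]
Step 1: min=17 at 3
  Swap: [17, 29, 52, 41, 50, 64, 66, 27]
Step 2: min=27 at 7
  Swap: [17, 27, 52, 41, 50, 64, 66, 29]

After 2 steps: [17, 27, 52, 41, 50, 64, 66, 29]


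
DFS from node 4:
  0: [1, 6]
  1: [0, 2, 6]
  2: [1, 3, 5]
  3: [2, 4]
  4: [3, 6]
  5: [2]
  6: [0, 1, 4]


Visit 4, push [6, 3]
Visit 3, push [2]
Visit 2, push [5, 1]
Visit 1, push [6, 0]
Visit 0, push [6]
Visit 6, push []
Visit 5, push []

DFS order: [4, 3, 2, 1, 0, 6, 5]


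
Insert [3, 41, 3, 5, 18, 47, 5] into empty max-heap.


Insert 3: [3]
Insert 41: [41, 3]
Insert 3: [41, 3, 3]
Insert 5: [41, 5, 3, 3]
Insert 18: [41, 18, 3, 3, 5]
Insert 47: [47, 18, 41, 3, 5, 3]
Insert 5: [47, 18, 41, 3, 5, 3, 5]

Final heap: [47, 18, 41, 3, 5, 3, 5]


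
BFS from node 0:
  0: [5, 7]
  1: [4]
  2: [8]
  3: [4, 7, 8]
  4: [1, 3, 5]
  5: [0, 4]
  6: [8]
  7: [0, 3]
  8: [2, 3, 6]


Visit 0, enqueue [5, 7]
Visit 5, enqueue [4]
Visit 7, enqueue [3]
Visit 4, enqueue [1]
Visit 3, enqueue [8]
Visit 1, enqueue []
Visit 8, enqueue [2, 6]
Visit 2, enqueue []
Visit 6, enqueue []

BFS order: [0, 5, 7, 4, 3, 1, 8, 2, 6]


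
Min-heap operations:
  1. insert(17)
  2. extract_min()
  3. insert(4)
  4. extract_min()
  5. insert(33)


insert(17) -> [17]
extract_min()->17, []
insert(4) -> [4]
extract_min()->4, []
insert(33) -> [33]

Final heap: [33]


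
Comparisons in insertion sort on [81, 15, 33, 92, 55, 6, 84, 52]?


Algorithm: insertion sort
Input: [81, 15, 33, 92, 55, 6, 84, 52]
Sorted: [6, 15, 33, 52, 55, 81, 84, 92]

19


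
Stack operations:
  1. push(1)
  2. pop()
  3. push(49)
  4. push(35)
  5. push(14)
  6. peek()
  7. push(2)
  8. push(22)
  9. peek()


push(1) -> [1]
pop()->1, []
push(49) -> [49]
push(35) -> [49, 35]
push(14) -> [49, 35, 14]
peek()->14
push(2) -> [49, 35, 14, 2]
push(22) -> [49, 35, 14, 2, 22]
peek()->22

Final stack: [49, 35, 14, 2, 22]


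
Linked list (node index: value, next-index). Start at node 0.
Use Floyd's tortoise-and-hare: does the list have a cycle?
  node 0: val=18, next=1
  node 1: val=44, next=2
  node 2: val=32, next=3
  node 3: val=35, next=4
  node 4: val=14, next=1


Floyd's tortoise (slow, +1) and hare (fast, +2):
  init: slow=0, fast=0
  step 1: slow=1, fast=2
  step 2: slow=2, fast=4
  step 3: slow=3, fast=2
  step 4: slow=4, fast=4
  slow == fast at node 4: cycle detected

Cycle: yes


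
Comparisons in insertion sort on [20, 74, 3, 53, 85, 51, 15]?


Algorithm: insertion sort
Input: [20, 74, 3, 53, 85, 51, 15]
Sorted: [3, 15, 20, 51, 53, 74, 85]

16


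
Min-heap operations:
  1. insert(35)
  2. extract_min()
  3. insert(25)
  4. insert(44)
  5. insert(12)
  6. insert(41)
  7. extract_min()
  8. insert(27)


insert(35) -> [35]
extract_min()->35, []
insert(25) -> [25]
insert(44) -> [25, 44]
insert(12) -> [12, 44, 25]
insert(41) -> [12, 41, 25, 44]
extract_min()->12, [25, 41, 44]
insert(27) -> [25, 27, 44, 41]

Final heap: [25, 27, 44, 41]


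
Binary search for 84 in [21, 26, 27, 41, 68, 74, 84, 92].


Step 1: lo=0, hi=7, mid=3, val=41
Step 2: lo=4, hi=7, mid=5, val=74
Step 3: lo=6, hi=7, mid=6, val=84

Found at index 6


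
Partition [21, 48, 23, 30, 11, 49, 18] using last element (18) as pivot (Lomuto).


Pivot: 18
  11 <= 18: swap -> [11, 48, 23, 30, 21, 49, 18]
Place pivot at 1: [11, 18, 23, 30, 21, 49, 48]

Partitioned: [11, 18, 23, 30, 21, 49, 48]


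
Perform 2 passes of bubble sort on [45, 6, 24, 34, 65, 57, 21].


Initial: [45, 6, 24, 34, 65, 57, 21]
Pass 1: [6, 24, 34, 45, 57, 21, 65] (5 swaps)
Pass 2: [6, 24, 34, 45, 21, 57, 65] (1 swaps)

After 2 passes: [6, 24, 34, 45, 21, 57, 65]


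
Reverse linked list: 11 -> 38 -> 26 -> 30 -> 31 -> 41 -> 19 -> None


Step 1: curr=11, set curr.next=prev(None) | reversed so far: 11
Step 2: curr=38, set curr.next=prev(11) | reversed so far: 38 -> 11
Step 3: curr=26, set curr.next=prev(38) | reversed so far: 26 -> 38 -> 11
Step 4: curr=30, set curr.next=prev(26) | reversed so far: 30 -> 26 -> 38 -> 11
Step 5: curr=31, set curr.next=prev(30) | reversed so far: 31 -> 30 -> 26 -> 38 -> 11
Step 6: curr=41, set curr.next=prev(31) | reversed so far: 41 -> 31 -> 30 -> 26 -> 38 -> 11
Step 7: curr=19, set curr.next=prev(41) | reversed so far: 19 -> 41 -> 31 -> 30 -> 26 -> 38 -> 11

19 -> 41 -> 31 -> 30 -> 26 -> 38 -> 11 -> None


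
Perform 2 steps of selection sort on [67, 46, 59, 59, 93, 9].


Initial: [67, 46, 59, 59, 93, 9]
Step 1: min=9 at 5
  Swap: [9, 46, 59, 59, 93, 67]
Step 2: min=46 at 1
  Swap: [9, 46, 59, 59, 93, 67]

After 2 steps: [9, 46, 59, 59, 93, 67]


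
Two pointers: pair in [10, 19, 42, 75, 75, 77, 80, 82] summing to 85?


lo=0(10)+hi=7(82)=92
lo=0(10)+hi=6(80)=90
lo=0(10)+hi=5(77)=87
lo=0(10)+hi=4(75)=85

Yes: 10+75=85


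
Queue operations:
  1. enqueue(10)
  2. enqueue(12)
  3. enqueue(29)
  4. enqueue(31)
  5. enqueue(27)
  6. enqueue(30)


enqueue(10) -> [10]
enqueue(12) -> [10, 12]
enqueue(29) -> [10, 12, 29]
enqueue(31) -> [10, 12, 29, 31]
enqueue(27) -> [10, 12, 29, 31, 27]
enqueue(30) -> [10, 12, 29, 31, 27, 30]

Final queue: [10, 12, 29, 31, 27, 30]


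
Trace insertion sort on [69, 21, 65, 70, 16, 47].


Initial: [69, 21, 65, 70, 16, 47]
Insert 21: [21, 69, 65, 70, 16, 47]
Insert 65: [21, 65, 69, 70, 16, 47]
Insert 70: [21, 65, 69, 70, 16, 47]
Insert 16: [16, 21, 65, 69, 70, 47]
Insert 47: [16, 21, 47, 65, 69, 70]

Sorted: [16, 21, 47, 65, 69, 70]


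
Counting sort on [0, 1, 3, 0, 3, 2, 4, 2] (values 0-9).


Input: [0, 1, 3, 0, 3, 2, 4, 2]
Counts: [2, 1, 2, 2, 1, 0, 0, 0, 0, 0]

Sorted: [0, 0, 1, 2, 2, 3, 3, 4]


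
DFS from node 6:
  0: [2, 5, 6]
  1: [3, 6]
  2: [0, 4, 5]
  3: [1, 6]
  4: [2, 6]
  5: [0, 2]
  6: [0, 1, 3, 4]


Visit 6, push [4, 3, 1, 0]
Visit 0, push [5, 2]
Visit 2, push [5, 4]
Visit 4, push []
Visit 5, push []
Visit 1, push [3]
Visit 3, push []

DFS order: [6, 0, 2, 4, 5, 1, 3]


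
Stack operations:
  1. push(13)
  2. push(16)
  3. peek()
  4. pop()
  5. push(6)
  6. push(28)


push(13) -> [13]
push(16) -> [13, 16]
peek()->16
pop()->16, [13]
push(6) -> [13, 6]
push(28) -> [13, 6, 28]

Final stack: [13, 6, 28]


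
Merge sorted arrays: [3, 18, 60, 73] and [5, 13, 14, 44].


Take 3 from A
Take 5 from B
Take 13 from B
Take 14 from B
Take 18 from A
Take 44 from B

Merged: [3, 5, 13, 14, 18, 44, 60, 73]


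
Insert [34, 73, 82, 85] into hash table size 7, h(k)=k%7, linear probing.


Insert 34: h=6 -> slot 6
Insert 73: h=3 -> slot 3
Insert 82: h=5 -> slot 5
Insert 85: h=1 -> slot 1

Table: [None, 85, None, 73, None, 82, 34]


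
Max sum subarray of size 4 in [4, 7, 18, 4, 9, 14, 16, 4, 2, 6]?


[0:4]: 33
[1:5]: 38
[2:6]: 45
[3:7]: 43
[4:8]: 43
[5:9]: 36
[6:10]: 28

Max: 45 at [2:6]


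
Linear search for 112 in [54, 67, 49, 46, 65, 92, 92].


i=0: 54!=112
i=1: 67!=112
i=2: 49!=112
i=3: 46!=112
i=4: 65!=112
i=5: 92!=112
i=6: 92!=112

Not found, 7 comps


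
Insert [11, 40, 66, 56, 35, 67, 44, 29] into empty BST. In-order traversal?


Insert 11: root
Insert 40: R from 11
Insert 66: R from 11 -> R from 40
Insert 56: R from 11 -> R from 40 -> L from 66
Insert 35: R from 11 -> L from 40
Insert 67: R from 11 -> R from 40 -> R from 66
Insert 44: R from 11 -> R from 40 -> L from 66 -> L from 56
Insert 29: R from 11 -> L from 40 -> L from 35

In-order: [11, 29, 35, 40, 44, 56, 66, 67]


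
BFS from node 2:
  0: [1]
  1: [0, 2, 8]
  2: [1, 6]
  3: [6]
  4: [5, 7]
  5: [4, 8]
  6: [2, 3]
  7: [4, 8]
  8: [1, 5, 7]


Visit 2, enqueue [1, 6]
Visit 1, enqueue [0, 8]
Visit 6, enqueue [3]
Visit 0, enqueue []
Visit 8, enqueue [5, 7]
Visit 3, enqueue []
Visit 5, enqueue [4]
Visit 7, enqueue []
Visit 4, enqueue []

BFS order: [2, 1, 6, 0, 8, 3, 5, 7, 4]


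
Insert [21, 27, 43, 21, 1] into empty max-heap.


Insert 21: [21]
Insert 27: [27, 21]
Insert 43: [43, 21, 27]
Insert 21: [43, 21, 27, 21]
Insert 1: [43, 21, 27, 21, 1]

Final heap: [43, 21, 27, 21, 1]


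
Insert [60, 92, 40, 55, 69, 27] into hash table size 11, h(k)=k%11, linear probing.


Insert 60: h=5 -> slot 5
Insert 92: h=4 -> slot 4
Insert 40: h=7 -> slot 7
Insert 55: h=0 -> slot 0
Insert 69: h=3 -> slot 3
Insert 27: h=5, 1 probes -> slot 6

Table: [55, None, None, 69, 92, 60, 27, 40, None, None, None]


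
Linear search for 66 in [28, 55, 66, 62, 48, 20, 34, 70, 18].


i=0: 28!=66
i=1: 55!=66
i=2: 66==66 found!

Found at 2, 3 comps


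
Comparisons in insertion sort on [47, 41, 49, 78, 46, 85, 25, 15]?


Algorithm: insertion sort
Input: [47, 41, 49, 78, 46, 85, 25, 15]
Sorted: [15, 25, 41, 46, 47, 49, 78, 85]

21


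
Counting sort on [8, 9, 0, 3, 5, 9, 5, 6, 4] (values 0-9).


Input: [8, 9, 0, 3, 5, 9, 5, 6, 4]
Counts: [1, 0, 0, 1, 1, 2, 1, 0, 1, 2]

Sorted: [0, 3, 4, 5, 5, 6, 8, 9, 9]


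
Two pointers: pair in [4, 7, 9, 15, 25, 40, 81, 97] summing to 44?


lo=0(4)+hi=7(97)=101
lo=0(4)+hi=6(81)=85
lo=0(4)+hi=5(40)=44

Yes: 4+40=44


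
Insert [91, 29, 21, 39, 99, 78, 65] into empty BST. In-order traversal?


Insert 91: root
Insert 29: L from 91
Insert 21: L from 91 -> L from 29
Insert 39: L from 91 -> R from 29
Insert 99: R from 91
Insert 78: L from 91 -> R from 29 -> R from 39
Insert 65: L from 91 -> R from 29 -> R from 39 -> L from 78

In-order: [21, 29, 39, 65, 78, 91, 99]


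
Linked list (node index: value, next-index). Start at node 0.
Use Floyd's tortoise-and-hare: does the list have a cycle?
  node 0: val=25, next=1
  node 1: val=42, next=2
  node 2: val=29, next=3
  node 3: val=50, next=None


Floyd's tortoise (slow, +1) and hare (fast, +2):
  init: slow=0, fast=0
  step 1: slow=1, fast=2
  step 2: fast 2->3->None, no cycle

Cycle: no


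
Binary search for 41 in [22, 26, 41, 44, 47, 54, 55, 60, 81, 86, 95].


Step 1: lo=0, hi=10, mid=5, val=54
Step 2: lo=0, hi=4, mid=2, val=41

Found at index 2


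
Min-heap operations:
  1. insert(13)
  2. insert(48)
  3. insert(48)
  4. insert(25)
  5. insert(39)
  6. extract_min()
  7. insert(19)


insert(13) -> [13]
insert(48) -> [13, 48]
insert(48) -> [13, 48, 48]
insert(25) -> [13, 25, 48, 48]
insert(39) -> [13, 25, 48, 48, 39]
extract_min()->13, [25, 39, 48, 48]
insert(19) -> [19, 25, 48, 48, 39]

Final heap: [19, 25, 48, 48, 39]


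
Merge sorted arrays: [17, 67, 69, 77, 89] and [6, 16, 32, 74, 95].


Take 6 from B
Take 16 from B
Take 17 from A
Take 32 from B
Take 67 from A
Take 69 from A
Take 74 from B
Take 77 from A
Take 89 from A

Merged: [6, 16, 17, 32, 67, 69, 74, 77, 89, 95]


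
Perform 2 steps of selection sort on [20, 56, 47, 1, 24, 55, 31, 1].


Initial: [20, 56, 47, 1, 24, 55, 31, 1]
Step 1: min=1 at 3
  Swap: [1, 56, 47, 20, 24, 55, 31, 1]
Step 2: min=1 at 7
  Swap: [1, 1, 47, 20, 24, 55, 31, 56]

After 2 steps: [1, 1, 47, 20, 24, 55, 31, 56]


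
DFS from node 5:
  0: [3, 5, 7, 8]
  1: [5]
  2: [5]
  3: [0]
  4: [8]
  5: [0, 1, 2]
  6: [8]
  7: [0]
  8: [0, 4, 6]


Visit 5, push [2, 1, 0]
Visit 0, push [8, 7, 3]
Visit 3, push []
Visit 7, push []
Visit 8, push [6, 4]
Visit 4, push []
Visit 6, push []
Visit 1, push []
Visit 2, push []

DFS order: [5, 0, 3, 7, 8, 4, 6, 1, 2]


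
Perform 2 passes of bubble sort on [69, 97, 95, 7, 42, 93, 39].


Initial: [69, 97, 95, 7, 42, 93, 39]
Pass 1: [69, 95, 7, 42, 93, 39, 97] (5 swaps)
Pass 2: [69, 7, 42, 93, 39, 95, 97] (4 swaps)

After 2 passes: [69, 7, 42, 93, 39, 95, 97]


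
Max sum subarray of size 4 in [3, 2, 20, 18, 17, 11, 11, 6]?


[0:4]: 43
[1:5]: 57
[2:6]: 66
[3:7]: 57
[4:8]: 45

Max: 66 at [2:6]


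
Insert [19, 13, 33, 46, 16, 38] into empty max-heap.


Insert 19: [19]
Insert 13: [19, 13]
Insert 33: [33, 13, 19]
Insert 46: [46, 33, 19, 13]
Insert 16: [46, 33, 19, 13, 16]
Insert 38: [46, 33, 38, 13, 16, 19]

Final heap: [46, 33, 38, 13, 16, 19]


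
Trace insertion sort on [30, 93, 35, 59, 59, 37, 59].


Initial: [30, 93, 35, 59, 59, 37, 59]
Insert 93: [30, 93, 35, 59, 59, 37, 59]
Insert 35: [30, 35, 93, 59, 59, 37, 59]
Insert 59: [30, 35, 59, 93, 59, 37, 59]
Insert 59: [30, 35, 59, 59, 93, 37, 59]
Insert 37: [30, 35, 37, 59, 59, 93, 59]
Insert 59: [30, 35, 37, 59, 59, 59, 93]

Sorted: [30, 35, 37, 59, 59, 59, 93]


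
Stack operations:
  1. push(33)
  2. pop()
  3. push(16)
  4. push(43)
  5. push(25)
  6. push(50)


push(33) -> [33]
pop()->33, []
push(16) -> [16]
push(43) -> [16, 43]
push(25) -> [16, 43, 25]
push(50) -> [16, 43, 25, 50]

Final stack: [16, 43, 25, 50]


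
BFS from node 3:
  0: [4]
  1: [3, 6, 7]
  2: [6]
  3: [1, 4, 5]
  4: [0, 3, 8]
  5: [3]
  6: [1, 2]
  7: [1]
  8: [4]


Visit 3, enqueue [1, 4, 5]
Visit 1, enqueue [6, 7]
Visit 4, enqueue [0, 8]
Visit 5, enqueue []
Visit 6, enqueue [2]
Visit 7, enqueue []
Visit 0, enqueue []
Visit 8, enqueue []
Visit 2, enqueue []

BFS order: [3, 1, 4, 5, 6, 7, 0, 8, 2]


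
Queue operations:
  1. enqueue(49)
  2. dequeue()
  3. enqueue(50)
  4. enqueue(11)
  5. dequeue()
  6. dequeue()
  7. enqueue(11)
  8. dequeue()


enqueue(49) -> [49]
dequeue()->49, []
enqueue(50) -> [50]
enqueue(11) -> [50, 11]
dequeue()->50, [11]
dequeue()->11, []
enqueue(11) -> [11]
dequeue()->11, []

Final queue: []


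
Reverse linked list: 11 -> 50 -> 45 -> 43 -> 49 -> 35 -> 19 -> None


Step 1: curr=11, set curr.next=prev(None) | reversed so far: 11
Step 2: curr=50, set curr.next=prev(11) | reversed so far: 50 -> 11
Step 3: curr=45, set curr.next=prev(50) | reversed so far: 45 -> 50 -> 11
Step 4: curr=43, set curr.next=prev(45) | reversed so far: 43 -> 45 -> 50 -> 11
Step 5: curr=49, set curr.next=prev(43) | reversed so far: 49 -> 43 -> 45 -> 50 -> 11
Step 6: curr=35, set curr.next=prev(49) | reversed so far: 35 -> 49 -> 43 -> 45 -> 50 -> 11
Step 7: curr=19, set curr.next=prev(35) | reversed so far: 19 -> 35 -> 49 -> 43 -> 45 -> 50 -> 11

19 -> 35 -> 49 -> 43 -> 45 -> 50 -> 11 -> None


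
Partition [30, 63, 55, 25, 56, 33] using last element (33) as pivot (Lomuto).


Pivot: 33
  30 <= 33: advance i (no swap)
  25 <= 33: swap -> [30, 25, 55, 63, 56, 33]
Place pivot at 2: [30, 25, 33, 63, 56, 55]

Partitioned: [30, 25, 33, 63, 56, 55]


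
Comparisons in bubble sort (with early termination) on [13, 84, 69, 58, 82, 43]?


Algorithm: bubble sort (with early termination)
Input: [13, 84, 69, 58, 82, 43]
Sorted: [13, 43, 58, 69, 82, 84]

15


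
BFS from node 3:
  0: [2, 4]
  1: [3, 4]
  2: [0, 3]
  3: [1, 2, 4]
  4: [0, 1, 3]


Visit 3, enqueue [1, 2, 4]
Visit 1, enqueue []
Visit 2, enqueue [0]
Visit 4, enqueue []
Visit 0, enqueue []

BFS order: [3, 1, 2, 4, 0]


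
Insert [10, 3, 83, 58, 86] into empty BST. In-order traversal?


Insert 10: root
Insert 3: L from 10
Insert 83: R from 10
Insert 58: R from 10 -> L from 83
Insert 86: R from 10 -> R from 83

In-order: [3, 10, 58, 83, 86]


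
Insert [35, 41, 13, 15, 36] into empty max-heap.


Insert 35: [35]
Insert 41: [41, 35]
Insert 13: [41, 35, 13]
Insert 15: [41, 35, 13, 15]
Insert 36: [41, 36, 13, 15, 35]

Final heap: [41, 36, 13, 15, 35]


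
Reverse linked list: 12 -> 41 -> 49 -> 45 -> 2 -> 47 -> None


Step 1: curr=12, set curr.next=prev(None) | reversed so far: 12
Step 2: curr=41, set curr.next=prev(12) | reversed so far: 41 -> 12
Step 3: curr=49, set curr.next=prev(41) | reversed so far: 49 -> 41 -> 12
Step 4: curr=45, set curr.next=prev(49) | reversed so far: 45 -> 49 -> 41 -> 12
Step 5: curr=2, set curr.next=prev(45) | reversed so far: 2 -> 45 -> 49 -> 41 -> 12
Step 6: curr=47, set curr.next=prev(2) | reversed so far: 47 -> 2 -> 45 -> 49 -> 41 -> 12

47 -> 2 -> 45 -> 49 -> 41 -> 12 -> None


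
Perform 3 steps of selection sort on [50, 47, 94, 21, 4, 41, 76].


Initial: [50, 47, 94, 21, 4, 41, 76]
Step 1: min=4 at 4
  Swap: [4, 47, 94, 21, 50, 41, 76]
Step 2: min=21 at 3
  Swap: [4, 21, 94, 47, 50, 41, 76]
Step 3: min=41 at 5
  Swap: [4, 21, 41, 47, 50, 94, 76]

After 3 steps: [4, 21, 41, 47, 50, 94, 76]


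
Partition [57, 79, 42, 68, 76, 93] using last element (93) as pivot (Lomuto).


Pivot: 93
  57 <= 93: advance i (no swap)
  79 <= 93: advance i (no swap)
  42 <= 93: advance i (no swap)
  68 <= 93: advance i (no swap)
  76 <= 93: advance i (no swap)
Place pivot at 5: [57, 79, 42, 68, 76, 93]

Partitioned: [57, 79, 42, 68, 76, 93]


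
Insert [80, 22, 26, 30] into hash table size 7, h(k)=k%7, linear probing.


Insert 80: h=3 -> slot 3
Insert 22: h=1 -> slot 1
Insert 26: h=5 -> slot 5
Insert 30: h=2 -> slot 2

Table: [None, 22, 30, 80, None, 26, None]


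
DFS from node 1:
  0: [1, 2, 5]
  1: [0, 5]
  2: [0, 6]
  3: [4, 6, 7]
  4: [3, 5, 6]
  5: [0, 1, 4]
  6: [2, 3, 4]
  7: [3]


Visit 1, push [5, 0]
Visit 0, push [5, 2]
Visit 2, push [6]
Visit 6, push [4, 3]
Visit 3, push [7, 4]
Visit 4, push [5]
Visit 5, push []
Visit 7, push []

DFS order: [1, 0, 2, 6, 3, 4, 5, 7]


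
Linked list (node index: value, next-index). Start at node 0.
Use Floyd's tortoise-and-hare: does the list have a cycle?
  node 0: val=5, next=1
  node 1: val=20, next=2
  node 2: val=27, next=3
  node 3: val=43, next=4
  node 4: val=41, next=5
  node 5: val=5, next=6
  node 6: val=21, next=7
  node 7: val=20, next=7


Floyd's tortoise (slow, +1) and hare (fast, +2):
  init: slow=0, fast=0
  step 1: slow=1, fast=2
  step 2: slow=2, fast=4
  step 3: slow=3, fast=6
  step 4: slow=4, fast=7
  step 5: slow=5, fast=7
  step 6: slow=6, fast=7
  step 7: slow=7, fast=7
  slow == fast at node 7: cycle detected

Cycle: yes


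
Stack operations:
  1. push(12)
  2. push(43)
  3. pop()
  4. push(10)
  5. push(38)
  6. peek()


push(12) -> [12]
push(43) -> [12, 43]
pop()->43, [12]
push(10) -> [12, 10]
push(38) -> [12, 10, 38]
peek()->38

Final stack: [12, 10, 38]


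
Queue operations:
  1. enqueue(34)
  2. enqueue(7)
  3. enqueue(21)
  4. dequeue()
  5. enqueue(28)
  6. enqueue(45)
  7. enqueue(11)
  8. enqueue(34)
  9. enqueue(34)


enqueue(34) -> [34]
enqueue(7) -> [34, 7]
enqueue(21) -> [34, 7, 21]
dequeue()->34, [7, 21]
enqueue(28) -> [7, 21, 28]
enqueue(45) -> [7, 21, 28, 45]
enqueue(11) -> [7, 21, 28, 45, 11]
enqueue(34) -> [7, 21, 28, 45, 11, 34]
enqueue(34) -> [7, 21, 28, 45, 11, 34, 34]

Final queue: [7, 21, 28, 45, 11, 34, 34]


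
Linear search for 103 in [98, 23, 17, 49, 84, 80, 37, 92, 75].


i=0: 98!=103
i=1: 23!=103
i=2: 17!=103
i=3: 49!=103
i=4: 84!=103
i=5: 80!=103
i=6: 37!=103
i=7: 92!=103
i=8: 75!=103

Not found, 9 comps


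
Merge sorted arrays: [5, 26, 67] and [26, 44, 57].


Take 5 from A
Take 26 from A
Take 26 from B
Take 44 from B
Take 57 from B

Merged: [5, 26, 26, 44, 57, 67]


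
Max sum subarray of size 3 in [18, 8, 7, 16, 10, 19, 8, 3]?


[0:3]: 33
[1:4]: 31
[2:5]: 33
[3:6]: 45
[4:7]: 37
[5:8]: 30

Max: 45 at [3:6]


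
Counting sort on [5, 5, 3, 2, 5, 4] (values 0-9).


Input: [5, 5, 3, 2, 5, 4]
Counts: [0, 0, 1, 1, 1, 3, 0, 0, 0, 0]

Sorted: [2, 3, 4, 5, 5, 5]


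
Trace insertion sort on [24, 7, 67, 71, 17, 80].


Initial: [24, 7, 67, 71, 17, 80]
Insert 7: [7, 24, 67, 71, 17, 80]
Insert 67: [7, 24, 67, 71, 17, 80]
Insert 71: [7, 24, 67, 71, 17, 80]
Insert 17: [7, 17, 24, 67, 71, 80]
Insert 80: [7, 17, 24, 67, 71, 80]

Sorted: [7, 17, 24, 67, 71, 80]


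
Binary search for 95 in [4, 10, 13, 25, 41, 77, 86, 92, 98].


Step 1: lo=0, hi=8, mid=4, val=41
Step 2: lo=5, hi=8, mid=6, val=86
Step 3: lo=7, hi=8, mid=7, val=92
Step 4: lo=8, hi=8, mid=8, val=98

Not found


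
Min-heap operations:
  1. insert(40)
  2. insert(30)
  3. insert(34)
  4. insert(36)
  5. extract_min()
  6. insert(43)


insert(40) -> [40]
insert(30) -> [30, 40]
insert(34) -> [30, 40, 34]
insert(36) -> [30, 36, 34, 40]
extract_min()->30, [34, 36, 40]
insert(43) -> [34, 36, 40, 43]

Final heap: [34, 36, 40, 43]


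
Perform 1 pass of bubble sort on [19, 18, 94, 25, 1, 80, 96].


Initial: [19, 18, 94, 25, 1, 80, 96]
Pass 1: [18, 19, 25, 1, 80, 94, 96] (4 swaps)

After 1 pass: [18, 19, 25, 1, 80, 94, 96]


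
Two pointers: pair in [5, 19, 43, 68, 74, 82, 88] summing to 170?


lo=0(5)+hi=6(88)=93
lo=1(19)+hi=6(88)=107
lo=2(43)+hi=6(88)=131
lo=3(68)+hi=6(88)=156
lo=4(74)+hi=6(88)=162
lo=5(82)+hi=6(88)=170

Yes: 82+88=170


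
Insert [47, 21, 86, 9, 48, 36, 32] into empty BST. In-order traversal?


Insert 47: root
Insert 21: L from 47
Insert 86: R from 47
Insert 9: L from 47 -> L from 21
Insert 48: R from 47 -> L from 86
Insert 36: L from 47 -> R from 21
Insert 32: L from 47 -> R from 21 -> L from 36

In-order: [9, 21, 32, 36, 47, 48, 86]


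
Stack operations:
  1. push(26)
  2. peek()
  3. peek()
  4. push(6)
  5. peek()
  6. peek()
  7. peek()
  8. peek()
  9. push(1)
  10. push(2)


push(26) -> [26]
peek()->26
peek()->26
push(6) -> [26, 6]
peek()->6
peek()->6
peek()->6
peek()->6
push(1) -> [26, 6, 1]
push(2) -> [26, 6, 1, 2]

Final stack: [26, 6, 1, 2]


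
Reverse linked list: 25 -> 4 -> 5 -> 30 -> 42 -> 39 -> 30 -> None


Step 1: curr=25, set curr.next=prev(None) | reversed so far: 25
Step 2: curr=4, set curr.next=prev(25) | reversed so far: 4 -> 25
Step 3: curr=5, set curr.next=prev(4) | reversed so far: 5 -> 4 -> 25
Step 4: curr=30, set curr.next=prev(5) | reversed so far: 30 -> 5 -> 4 -> 25
Step 5: curr=42, set curr.next=prev(30) | reversed so far: 42 -> 30 -> 5 -> 4 -> 25
Step 6: curr=39, set curr.next=prev(42) | reversed so far: 39 -> 42 -> 30 -> 5 -> 4 -> 25
Step 7: curr=30, set curr.next=prev(39) | reversed so far: 30 -> 39 -> 42 -> 30 -> 5 -> 4 -> 25

30 -> 39 -> 42 -> 30 -> 5 -> 4 -> 25 -> None


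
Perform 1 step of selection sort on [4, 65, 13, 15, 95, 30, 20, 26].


Initial: [4, 65, 13, 15, 95, 30, 20, 26]
Step 1: min=4 at 0
  Swap: [4, 65, 13, 15, 95, 30, 20, 26]

After 1 step: [4, 65, 13, 15, 95, 30, 20, 26]


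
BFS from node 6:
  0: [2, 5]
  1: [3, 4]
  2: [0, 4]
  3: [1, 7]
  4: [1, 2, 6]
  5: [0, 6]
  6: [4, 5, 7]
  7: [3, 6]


Visit 6, enqueue [4, 5, 7]
Visit 4, enqueue [1, 2]
Visit 5, enqueue [0]
Visit 7, enqueue [3]
Visit 1, enqueue []
Visit 2, enqueue []
Visit 0, enqueue []
Visit 3, enqueue []

BFS order: [6, 4, 5, 7, 1, 2, 0, 3]


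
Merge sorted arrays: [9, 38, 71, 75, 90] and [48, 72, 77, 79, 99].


Take 9 from A
Take 38 from A
Take 48 from B
Take 71 from A
Take 72 from B
Take 75 from A
Take 77 from B
Take 79 from B
Take 90 from A

Merged: [9, 38, 48, 71, 72, 75, 77, 79, 90, 99]


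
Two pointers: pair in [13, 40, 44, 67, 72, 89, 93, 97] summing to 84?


lo=0(13)+hi=7(97)=110
lo=0(13)+hi=6(93)=106
lo=0(13)+hi=5(89)=102
lo=0(13)+hi=4(72)=85
lo=0(13)+hi=3(67)=80
lo=1(40)+hi=3(67)=107
lo=1(40)+hi=2(44)=84

Yes: 40+44=84


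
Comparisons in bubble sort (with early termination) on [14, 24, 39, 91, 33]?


Algorithm: bubble sort (with early termination)
Input: [14, 24, 39, 91, 33]
Sorted: [14, 24, 33, 39, 91]

9


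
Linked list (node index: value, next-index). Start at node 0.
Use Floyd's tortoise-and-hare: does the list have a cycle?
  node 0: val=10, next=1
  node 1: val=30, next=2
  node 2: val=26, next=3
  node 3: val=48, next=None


Floyd's tortoise (slow, +1) and hare (fast, +2):
  init: slow=0, fast=0
  step 1: slow=1, fast=2
  step 2: fast 2->3->None, no cycle

Cycle: no


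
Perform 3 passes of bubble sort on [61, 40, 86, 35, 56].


Initial: [61, 40, 86, 35, 56]
Pass 1: [40, 61, 35, 56, 86] (3 swaps)
Pass 2: [40, 35, 56, 61, 86] (2 swaps)
Pass 3: [35, 40, 56, 61, 86] (1 swaps)

After 3 passes: [35, 40, 56, 61, 86]


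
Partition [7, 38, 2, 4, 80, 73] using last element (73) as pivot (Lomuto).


Pivot: 73
  7 <= 73: advance i (no swap)
  38 <= 73: advance i (no swap)
  2 <= 73: advance i (no swap)
  4 <= 73: advance i (no swap)
Place pivot at 4: [7, 38, 2, 4, 73, 80]

Partitioned: [7, 38, 2, 4, 73, 80]


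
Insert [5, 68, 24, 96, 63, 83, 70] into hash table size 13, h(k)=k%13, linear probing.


Insert 5: h=5 -> slot 5
Insert 68: h=3 -> slot 3
Insert 24: h=11 -> slot 11
Insert 96: h=5, 1 probes -> slot 6
Insert 63: h=11, 1 probes -> slot 12
Insert 83: h=5, 2 probes -> slot 7
Insert 70: h=5, 3 probes -> slot 8

Table: [None, None, None, 68, None, 5, 96, 83, 70, None, None, 24, 63]


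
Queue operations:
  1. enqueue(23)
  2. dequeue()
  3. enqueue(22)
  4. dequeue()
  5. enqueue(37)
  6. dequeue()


enqueue(23) -> [23]
dequeue()->23, []
enqueue(22) -> [22]
dequeue()->22, []
enqueue(37) -> [37]
dequeue()->37, []

Final queue: []


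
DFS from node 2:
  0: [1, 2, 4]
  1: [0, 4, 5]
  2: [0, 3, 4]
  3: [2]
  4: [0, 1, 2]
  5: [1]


Visit 2, push [4, 3, 0]
Visit 0, push [4, 1]
Visit 1, push [5, 4]
Visit 4, push []
Visit 5, push []
Visit 3, push []

DFS order: [2, 0, 1, 4, 5, 3]
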